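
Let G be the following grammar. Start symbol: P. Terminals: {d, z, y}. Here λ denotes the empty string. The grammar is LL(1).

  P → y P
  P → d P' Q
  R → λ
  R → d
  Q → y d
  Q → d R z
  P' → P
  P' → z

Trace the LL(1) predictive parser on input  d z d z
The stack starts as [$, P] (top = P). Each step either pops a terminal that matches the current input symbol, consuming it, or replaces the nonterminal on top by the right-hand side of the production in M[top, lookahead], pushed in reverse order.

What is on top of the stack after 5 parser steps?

     Stack     Input      Action
  1  $ P       d z d z $  expand P → d P' Q
  2  $ Q P' d  d z d z $  match d
  3  $ Q P'    z d z $    expand P' → z
  4  $ Q z     z d z $    match z
  5  $ Q       d z $      expand Q → d R z
Stack after step 5: $ z R d (top = d).

d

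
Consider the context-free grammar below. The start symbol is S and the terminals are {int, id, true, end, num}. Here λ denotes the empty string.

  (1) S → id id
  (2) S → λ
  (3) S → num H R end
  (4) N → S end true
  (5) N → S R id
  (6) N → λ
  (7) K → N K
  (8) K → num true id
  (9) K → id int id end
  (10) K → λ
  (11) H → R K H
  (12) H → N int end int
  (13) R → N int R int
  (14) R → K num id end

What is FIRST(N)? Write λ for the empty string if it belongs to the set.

{λ, end, id, int, num}

FIRST(S): from S→id id we get {id}; from S→λ we get {λ}; from S→num H R end we get {num}. So FIRST(S) = {λ, id, num}.
FIRST(N): from N→S end true we get {end, id, num}; from N→S R id we get {end, id, int, num}; from N→λ we get {λ}. So FIRST(N) = {λ, end, id, int, num}.
FIRST(K): from K→N K we get {λ, end, id, int, num}; from K→num true id we get {num}; from K→id int id end we get {id}; from K→λ we get {λ}. So FIRST(K) = {λ, end, id, int, num}.
FIRST(R): from R→N int R int we get {end, id, int, num}; from R→K num id end we get {end, id, int, num}. So FIRST(R) = {end, id, int, num}.
FIRST(H): from H→R K H we get {end, id, int, num}; from H→N int end int we get {end, id, int, num}. So FIRST(H) = {end, id, int, num}.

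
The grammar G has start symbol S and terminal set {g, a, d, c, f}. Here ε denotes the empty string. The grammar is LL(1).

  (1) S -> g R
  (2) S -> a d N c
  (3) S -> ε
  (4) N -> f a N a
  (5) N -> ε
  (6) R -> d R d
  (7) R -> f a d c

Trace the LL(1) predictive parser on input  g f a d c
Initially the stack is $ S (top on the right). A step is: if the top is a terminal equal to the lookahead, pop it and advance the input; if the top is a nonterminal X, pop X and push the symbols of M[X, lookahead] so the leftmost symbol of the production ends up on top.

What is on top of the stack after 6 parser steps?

c

     Stack      Input        Action
  1  $ S        g f a d c $  expand S -> g R
  2  $ R g      g f a d c $  match g
  3  $ R        f a d c $    expand R -> f a d c
  4  $ c d a f  f a d c $    match f
  5  $ c d a    a d c $      match a
  6  $ c d      d c $        match d
Stack after step 6: $ c (top = c).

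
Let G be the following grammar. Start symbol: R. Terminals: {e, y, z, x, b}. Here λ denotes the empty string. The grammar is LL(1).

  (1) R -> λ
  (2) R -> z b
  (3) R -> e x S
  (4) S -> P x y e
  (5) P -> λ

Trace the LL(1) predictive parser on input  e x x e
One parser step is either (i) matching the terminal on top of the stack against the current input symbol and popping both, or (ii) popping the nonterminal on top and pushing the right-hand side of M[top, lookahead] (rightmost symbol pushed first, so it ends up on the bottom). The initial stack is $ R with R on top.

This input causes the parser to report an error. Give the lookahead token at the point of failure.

     Stack      Input      Action
  1  $ R        e x x e $  expand R -> e x S
  2  $ S x e    e x x e $  match e
  3  $ S x      x x e $    match x
  4  $ S        x e $      expand S -> P x y e
  5  $ e y x P  x e $      expand P -> λ
  6  $ e y x    x e $      match x
  7  $ e y      e $        error: top is terminal y but lookahead is e

e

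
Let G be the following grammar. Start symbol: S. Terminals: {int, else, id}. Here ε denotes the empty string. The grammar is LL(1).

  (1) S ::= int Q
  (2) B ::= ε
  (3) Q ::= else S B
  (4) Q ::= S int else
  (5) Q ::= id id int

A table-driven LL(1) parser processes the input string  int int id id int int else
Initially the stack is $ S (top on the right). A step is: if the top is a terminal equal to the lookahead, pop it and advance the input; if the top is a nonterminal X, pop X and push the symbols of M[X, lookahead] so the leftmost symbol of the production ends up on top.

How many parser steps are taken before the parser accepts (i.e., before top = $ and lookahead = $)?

11

step 1: stack=$ S  input=int int id id int int else $  — expand S ::= int Q
step 2: stack=$ Q int  input=int int id id int int else $  — match int
step 3: stack=$ Q  input=int id id int int else $  — expand Q ::= S int else
step 4: stack=$ else int S  input=int id id int int else $  — expand S ::= int Q
step 5: stack=$ else int Q int  input=int id id int int else $  — match int
step 6: stack=$ else int Q  input=id id int int else $  — expand Q ::= id id int
step 7: stack=$ else int int id id  input=id id int int else $  — match id
step 8: stack=$ else int int id  input=id int int else $  — match id
step 9: stack=$ else int int  input=int int else $  — match int
step 10: stack=$ else int  input=int else $  — match int
step 11: stack=$ else  input=else $  — match else
Accept reached after 11 steps.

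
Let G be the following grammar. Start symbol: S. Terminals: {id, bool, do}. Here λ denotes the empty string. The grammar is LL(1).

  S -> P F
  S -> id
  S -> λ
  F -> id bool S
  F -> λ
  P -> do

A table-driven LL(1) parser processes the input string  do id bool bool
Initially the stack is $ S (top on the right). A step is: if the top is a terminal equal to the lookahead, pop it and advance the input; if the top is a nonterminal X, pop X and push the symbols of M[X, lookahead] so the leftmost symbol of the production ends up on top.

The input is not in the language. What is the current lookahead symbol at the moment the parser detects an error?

step 1: stack=$ S  input=do id bool bool $  — expand S -> P F
step 2: stack=$ F P  input=do id bool bool $  — expand P -> do
step 3: stack=$ F do  input=do id bool bool $  — match do
step 4: stack=$ F  input=id bool bool $  — expand F -> id bool S
step 5: stack=$ S bool id  input=id bool bool $  — match id
step 6: stack=$ S bool  input=bool bool $  — match bool
step 7: stack=$ S  input=bool $  — error: M[S, bool] is empty

bool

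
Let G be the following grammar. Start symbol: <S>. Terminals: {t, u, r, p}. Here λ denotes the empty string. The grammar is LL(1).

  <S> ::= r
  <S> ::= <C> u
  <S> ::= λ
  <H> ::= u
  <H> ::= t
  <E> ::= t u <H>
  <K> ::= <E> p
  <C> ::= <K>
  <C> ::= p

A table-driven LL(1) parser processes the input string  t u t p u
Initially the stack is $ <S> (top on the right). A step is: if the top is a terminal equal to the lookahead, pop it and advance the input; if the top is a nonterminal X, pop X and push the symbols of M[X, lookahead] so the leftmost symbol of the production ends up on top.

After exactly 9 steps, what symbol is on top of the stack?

u

step 1: stack=$ <S>  input=t u t p u $  — expand <S> ::= <C> u
step 2: stack=$ u <C>  input=t u t p u $  — expand <C> ::= <K>
step 3: stack=$ u <K>  input=t u t p u $  — expand <K> ::= <E> p
step 4: stack=$ u p <E>  input=t u t p u $  — expand <E> ::= t u <H>
step 5: stack=$ u p <H> u t  input=t u t p u $  — match t
step 6: stack=$ u p <H> u  input=u t p u $  — match u
step 7: stack=$ u p <H>  input=t p u $  — expand <H> ::= t
step 8: stack=$ u p t  input=t p u $  — match t
step 9: stack=$ u p  input=p u $  — match p
Stack after step 9: $ u (top = u).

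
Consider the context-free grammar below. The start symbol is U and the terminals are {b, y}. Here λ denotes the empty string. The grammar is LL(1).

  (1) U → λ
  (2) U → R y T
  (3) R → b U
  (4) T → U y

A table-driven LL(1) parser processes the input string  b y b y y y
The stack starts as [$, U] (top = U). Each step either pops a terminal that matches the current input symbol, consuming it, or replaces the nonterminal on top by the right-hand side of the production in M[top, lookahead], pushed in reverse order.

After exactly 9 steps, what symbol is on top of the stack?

     Stack        Input          Action
  1  $ U          b y b y y y $  expand U → R y T
  2  $ T y R      b y b y y y $  expand R → b U
  3  $ T y U b    b y b y y y $  match b
  4  $ T y U      y b y y y $    expand U → λ
  5  $ T y        y b y y y $    match y
  6  $ T          b y y y $      expand T → U y
  7  $ y U        b y y y $      expand U → R y T
  8  $ y T y R    b y y y $      expand R → b U
  9  $ y T y U b  b y y y $      match b
Stack after step 9: $ y T y U (top = U).

U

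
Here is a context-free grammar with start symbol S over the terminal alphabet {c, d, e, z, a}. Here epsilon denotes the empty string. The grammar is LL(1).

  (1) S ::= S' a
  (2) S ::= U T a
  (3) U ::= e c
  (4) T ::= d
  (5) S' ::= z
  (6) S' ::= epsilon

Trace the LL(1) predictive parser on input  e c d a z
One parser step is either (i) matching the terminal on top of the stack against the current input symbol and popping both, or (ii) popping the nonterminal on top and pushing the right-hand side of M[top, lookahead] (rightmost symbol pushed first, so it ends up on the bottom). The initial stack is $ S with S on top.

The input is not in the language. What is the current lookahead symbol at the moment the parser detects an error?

     Stack      Input        Action
  1  $ S        e c d a z $  expand S ::= U T a
  2  $ a T U    e c d a z $  expand U ::= e c
  3  $ a T c e  e c d a z $  match e
  4  $ a T c    c d a z $    match c
  5  $ a T      d a z $      expand T ::= d
  6  $ a d      d a z $      match d
  7  $ a        a z $        match a
  8  $          z $          error: stack empty but input remains

z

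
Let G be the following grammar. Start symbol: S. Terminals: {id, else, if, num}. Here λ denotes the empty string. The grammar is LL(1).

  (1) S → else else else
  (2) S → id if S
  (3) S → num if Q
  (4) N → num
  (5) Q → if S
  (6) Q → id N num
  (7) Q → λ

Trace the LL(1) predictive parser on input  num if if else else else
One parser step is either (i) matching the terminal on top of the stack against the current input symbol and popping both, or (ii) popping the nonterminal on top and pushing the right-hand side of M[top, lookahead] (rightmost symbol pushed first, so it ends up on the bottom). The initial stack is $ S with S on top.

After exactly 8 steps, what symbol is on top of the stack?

     Stack             Input                       Action
  1  $ S               num if if else else else $  expand S → num if Q
  2  $ Q if num        num if if else else else $  match num
  3  $ Q if            if if else else else $      match if
  4  $ Q               if else else else $         expand Q → if S
  5  $ S if            if else else else $         match if
  6  $ S               else else else $            expand S → else else else
  7  $ else else else  else else else $            match else
  8  $ else else       else else $                 match else
Stack after step 8: $ else (top = else).

else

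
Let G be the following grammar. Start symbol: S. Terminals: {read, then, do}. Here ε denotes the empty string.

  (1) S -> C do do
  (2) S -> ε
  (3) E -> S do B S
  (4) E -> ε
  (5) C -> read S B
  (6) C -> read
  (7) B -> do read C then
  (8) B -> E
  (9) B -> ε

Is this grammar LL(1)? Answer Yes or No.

No

FIRST(S) = {ε, read}
FIRST(E) = {ε, do, read}
FIRST(C) = {read}
FIRST(B) = {ε, do, read}
FOLLOW(S) = {$, do, read, then}
FOLLOW(E) = {do, read, then}
FOLLOW(C) = {do, then}
FOLLOW(B) = {do, read, then}
Cell M[B, do] receives both B -> do read C then and B -> E and B -> ε — the grammar is not LL(1).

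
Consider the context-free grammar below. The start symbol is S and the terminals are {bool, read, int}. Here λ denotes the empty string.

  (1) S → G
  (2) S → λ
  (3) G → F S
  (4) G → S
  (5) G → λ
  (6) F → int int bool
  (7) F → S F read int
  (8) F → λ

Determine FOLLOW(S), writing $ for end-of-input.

{$, int, read}

FIRST(S): from S→G we get {λ, int, read}; from S→λ we get {λ}. So FIRST(S) = {λ, int, read}.
FIRST(F): from F→int int bool we get {int}; from F→S F read int we get {int, read}; from F→λ we get {λ}. So FIRST(F) = {λ, int, read}.
FIRST(G): from G→F S we get {λ, int, read}; from G→S we get {λ, int, read}; from G→λ we get {λ}. So FIRST(G) = {λ, int, read}.
FOLLOW(S) includes $ since S is the start symbol.
FOLLOW(S): in G→F S, the suffix after S is empty, so FOLLOW(S) ⊇ FOLLOW(G) = {$, int, read}; in G→S, the suffix after S is empty, so FOLLOW(S) ⊇ FOLLOW(G) = {$, int, read}; in F→S F read int, S is followed by F read int with FIRST {int, read}. Thus FOLLOW(S) = {$, int, read}.
FOLLOW(G): in S→G, the suffix after G is empty, so FOLLOW(G) ⊇ FOLLOW(S) = {$, int, read}. Thus FOLLOW(G) = {$, int, read}.
FOLLOW(F): in G→F S, F is followed by S with FIRST {λ, int, read}; in G→F S, the suffix after F is nullable, so FOLLOW(F) ⊇ FOLLOW(G) = {$, int, read}; in F→S F read int, F is followed by read int with FIRST {read}. Thus FOLLOW(F) = {$, int, read}.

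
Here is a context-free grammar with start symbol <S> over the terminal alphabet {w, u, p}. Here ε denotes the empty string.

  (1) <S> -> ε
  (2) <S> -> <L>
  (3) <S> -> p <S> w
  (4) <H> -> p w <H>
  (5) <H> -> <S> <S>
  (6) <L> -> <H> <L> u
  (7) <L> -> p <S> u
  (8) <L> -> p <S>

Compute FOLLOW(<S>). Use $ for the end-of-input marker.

FIRST(<S>): from <S>->ε we get {ε}; from <S>-><L> we get {p}; from <S>->p <S> w we get {p}. So FIRST(<S>) = {ε, p}.
FIRST(<H>): from <H>->p w <H> we get {p}; from <H>-><S> <S> we get {ε, p}. So FIRST(<H>) = {ε, p}.
FIRST(<L>): from <L>-><H> <L> u we get {p}; from <L>->p <S> u we get {p}; from <L>->p <S> we get {p}. So FIRST(<L>) = {p}.
FOLLOW(<S>) includes $ since <S> is the start symbol.
FOLLOW(<H>): in <H>->p w <H>, the suffix after <H> is empty (adds nothing new); in <L>-><H> <L> u, <H> is followed by <L> u with FIRST {p}. Thus FOLLOW(<H>) = {p}.
FOLLOW(<S>): in <S>->p <S> w, <S> is followed by w with FIRST {w}; in <H>-><S> <S> (occurrence 1), <S> is followed by <S> with FIRST {ε, p}; in <H>-><S> <S> (occurrence 1), the suffix after <S> is nullable, so FOLLOW(<S>) ⊇ FOLLOW(<H>) = {p}; in <H>-><S> <S> (occurrence 2), the suffix after <S> is empty, so FOLLOW(<S>) ⊇ FOLLOW(<H>) = {p}; in <L>->p <S> u, <S> is followed by u with FIRST {u}; in <L>->p <S>, the suffix after <S> is empty, so FOLLOW(<S>) ⊇ FOLLOW(<L>) = {$, p, u, w}. Thus FOLLOW(<S>) = {$, p, u, w}.
FOLLOW(<L>): in <S>-><L>, the suffix after <L> is empty, so FOLLOW(<L>) ⊇ FOLLOW(<S>) = {$, p, u, w}; in <L>-><H> <L> u, <L> is followed by u with FIRST {u}. Thus FOLLOW(<L>) = {$, p, u, w}.

{$, p, u, w}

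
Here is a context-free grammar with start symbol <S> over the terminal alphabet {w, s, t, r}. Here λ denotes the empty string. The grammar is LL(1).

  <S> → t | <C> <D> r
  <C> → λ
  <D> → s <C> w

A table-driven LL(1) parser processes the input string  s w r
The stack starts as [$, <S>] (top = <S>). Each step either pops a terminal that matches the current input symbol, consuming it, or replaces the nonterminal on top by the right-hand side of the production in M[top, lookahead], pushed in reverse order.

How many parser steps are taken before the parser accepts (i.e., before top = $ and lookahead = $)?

7

step 1: stack=$ <S>  input=s w r $  — expand <S> → <C> <D> r
step 2: stack=$ r <D> <C>  input=s w r $  — expand <C> → λ
step 3: stack=$ r <D>  input=s w r $  — expand <D> → s <C> w
step 4: stack=$ r w <C> s  input=s w r $  — match s
step 5: stack=$ r w <C>  input=w r $  — expand <C> → λ
step 6: stack=$ r w  input=w r $  — match w
step 7: stack=$ r  input=r $  — match r
Accept reached after 7 steps.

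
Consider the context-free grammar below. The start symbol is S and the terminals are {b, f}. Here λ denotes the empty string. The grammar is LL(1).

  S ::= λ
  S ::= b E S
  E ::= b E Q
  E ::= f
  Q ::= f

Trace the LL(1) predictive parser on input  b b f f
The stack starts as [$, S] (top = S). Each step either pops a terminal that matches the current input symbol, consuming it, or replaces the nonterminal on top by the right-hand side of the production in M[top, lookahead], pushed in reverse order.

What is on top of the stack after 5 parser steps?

step 1: stack=$ S  input=b b f f $  — expand S ::= b E S
step 2: stack=$ S E b  input=b b f f $  — match b
step 3: stack=$ S E  input=b f f $  — expand E ::= b E Q
step 4: stack=$ S Q E b  input=b f f $  — match b
step 5: stack=$ S Q E  input=f f $  — expand E ::= f
Stack after step 5: $ S Q f (top = f).

f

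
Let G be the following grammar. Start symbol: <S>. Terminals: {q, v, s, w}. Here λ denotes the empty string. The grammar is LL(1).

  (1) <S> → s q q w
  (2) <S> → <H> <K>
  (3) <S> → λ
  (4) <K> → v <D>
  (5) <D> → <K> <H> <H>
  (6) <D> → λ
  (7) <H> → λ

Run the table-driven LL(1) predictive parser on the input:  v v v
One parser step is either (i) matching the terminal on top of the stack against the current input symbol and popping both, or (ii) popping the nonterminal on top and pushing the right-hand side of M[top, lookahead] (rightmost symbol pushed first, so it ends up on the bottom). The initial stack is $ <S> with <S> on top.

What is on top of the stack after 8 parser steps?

step 1: stack=$ <S>  input=v v v $  — expand <S> → <H> <K>
step 2: stack=$ <K> <H>  input=v v v $  — expand <H> → λ
step 3: stack=$ <K>  input=v v v $  — expand <K> → v <D>
step 4: stack=$ <D> v  input=v v v $  — match v
step 5: stack=$ <D>  input=v v $  — expand <D> → <K> <H> <H>
step 6: stack=$ <H> <H> <K>  input=v v $  — expand <K> → v <D>
step 7: stack=$ <H> <H> <D> v  input=v v $  — match v
step 8: stack=$ <H> <H> <D>  input=v $  — expand <D> → <K> <H> <H>
Stack after step 8: $ <H> <H> <H> <H> <K> (top = <K>).

<K>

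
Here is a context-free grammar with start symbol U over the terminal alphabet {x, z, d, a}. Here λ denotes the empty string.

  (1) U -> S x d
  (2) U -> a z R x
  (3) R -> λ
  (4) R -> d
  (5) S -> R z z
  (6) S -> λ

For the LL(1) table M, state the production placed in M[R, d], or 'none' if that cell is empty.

R -> d

FIRST(R) = {λ, d}
FIRST(S) = {λ, d, z}  (via R z z)
FIRST(U) = {a, d, x, z}  (via S x d)
FOLLOW(U) includes $ since U is the start symbol.
FOLLOW(R): in U->a z R x, R is followed by x with FIRST {x}; in S->R z z, R is followed by z z with FIRST {z}. Thus FOLLOW(R) = {x, z}.
For R -> λ: FIRST(λ) = {λ}, so it goes in M[R, t] for t ∈ {}; since λ ∈ FIRST, also for every t ∈ FOLLOW(R) = {x, z}.
For R -> d: FIRST(d) = {d}, so it goes in M[R, t] for t ∈ {d}.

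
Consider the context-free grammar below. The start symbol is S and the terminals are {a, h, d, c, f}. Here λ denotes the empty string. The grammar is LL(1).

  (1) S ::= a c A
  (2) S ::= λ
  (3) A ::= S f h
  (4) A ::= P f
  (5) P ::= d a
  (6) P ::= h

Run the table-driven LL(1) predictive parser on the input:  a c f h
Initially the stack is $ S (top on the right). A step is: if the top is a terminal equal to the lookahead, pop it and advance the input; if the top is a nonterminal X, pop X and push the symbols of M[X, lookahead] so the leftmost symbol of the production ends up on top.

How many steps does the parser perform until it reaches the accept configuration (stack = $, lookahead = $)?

     Stack    Input      Action
  1  $ S      a c f h $  expand S ::= a c A
  2  $ A c a  a c f h $  match a
  3  $ A c    c f h $    match c
  4  $ A      f h $      expand A ::= S f h
  5  $ h f S  f h $      expand S ::= λ
  6  $ h f    f h $      match f
  7  $ h      h $        match h
Accept reached after 7 steps.

7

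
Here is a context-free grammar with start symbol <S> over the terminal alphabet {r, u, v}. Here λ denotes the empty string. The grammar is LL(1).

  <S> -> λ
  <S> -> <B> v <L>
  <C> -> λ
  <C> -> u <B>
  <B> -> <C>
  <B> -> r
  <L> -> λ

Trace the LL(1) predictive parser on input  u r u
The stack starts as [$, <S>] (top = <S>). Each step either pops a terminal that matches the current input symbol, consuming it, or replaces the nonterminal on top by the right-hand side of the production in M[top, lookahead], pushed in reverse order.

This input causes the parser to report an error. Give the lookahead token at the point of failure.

u

     Stack          Input    Action
  1  $ <S>          u r u $  expand <S> -> <B> v <L>
  2  $ <L> v <B>    u r u $  expand <B> -> <C>
  3  $ <L> v <C>    u r u $  expand <C> -> u <B>
  4  $ <L> v <B> u  u r u $  match u
  5  $ <L> v <B>    r u $    expand <B> -> r
  6  $ <L> v r      r u $    match r
  7  $ <L> v        u $      error: top is terminal v but lookahead is u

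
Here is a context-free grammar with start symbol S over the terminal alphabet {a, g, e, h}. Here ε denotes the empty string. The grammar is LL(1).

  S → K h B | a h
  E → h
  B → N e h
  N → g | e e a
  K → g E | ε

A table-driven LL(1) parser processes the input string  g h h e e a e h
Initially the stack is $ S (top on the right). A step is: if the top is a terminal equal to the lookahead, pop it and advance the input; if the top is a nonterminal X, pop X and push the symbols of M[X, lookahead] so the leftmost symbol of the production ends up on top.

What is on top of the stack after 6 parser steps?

B

step 1: stack=$ S  input=g h h e e a e h $  — expand S → K h B
step 2: stack=$ B h K  input=g h h e e a e h $  — expand K → g E
step 3: stack=$ B h E g  input=g h h e e a e h $  — match g
step 4: stack=$ B h E  input=h h e e a e h $  — expand E → h
step 5: stack=$ B h h  input=h h e e a e h $  — match h
step 6: stack=$ B h  input=h e e a e h $  — match h
Stack after step 6: $ B (top = B).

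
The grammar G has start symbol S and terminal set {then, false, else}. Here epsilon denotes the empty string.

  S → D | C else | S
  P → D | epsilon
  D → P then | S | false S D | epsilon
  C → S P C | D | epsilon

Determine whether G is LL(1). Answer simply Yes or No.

No

FIRST(S) = {epsilon, else, false, then}
FIRST(P) = {epsilon, else, false, then}
FIRST(D) = {epsilon, else, false, then}
FIRST(C) = {epsilon, else, false, then}
FOLLOW(S) = {$, else, false, then}
FOLLOW(P) = {else, false, then}
FOLLOW(D) = {$, else, false, then}
FOLLOW(C) = {else}
Cell M[C, else] receives both C → S P C and C → D and C → epsilon — the grammar is not LL(1).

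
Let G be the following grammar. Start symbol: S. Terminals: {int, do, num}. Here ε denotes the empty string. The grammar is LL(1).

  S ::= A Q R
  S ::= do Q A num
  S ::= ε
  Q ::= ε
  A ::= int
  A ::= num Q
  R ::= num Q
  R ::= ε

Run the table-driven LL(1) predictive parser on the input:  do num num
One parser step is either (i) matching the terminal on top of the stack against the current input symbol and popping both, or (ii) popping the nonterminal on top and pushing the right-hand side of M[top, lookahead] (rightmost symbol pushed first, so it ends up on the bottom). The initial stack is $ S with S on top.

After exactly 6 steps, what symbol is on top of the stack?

num

     Stack         Input         Action
  1  $ S           do num num $  expand S ::= do Q A num
  2  $ num A Q do  do num num $  match do
  3  $ num A Q     num num $     expand Q ::= ε
  4  $ num A       num num $     expand A ::= num Q
  5  $ num Q num   num num $     match num
  6  $ num Q       num $         expand Q ::= ε
Stack after step 6: $ num (top = num).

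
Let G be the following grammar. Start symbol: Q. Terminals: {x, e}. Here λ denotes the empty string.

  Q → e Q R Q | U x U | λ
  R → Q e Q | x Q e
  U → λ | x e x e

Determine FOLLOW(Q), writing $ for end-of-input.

{$, e, x}

FIRST(U): from U→λ we get {λ}; from U→x e x e we get {x}. So FIRST(U) = {λ, x}.
FIRST(Q): from Q→e Q R Q we get {e}; from Q→U x U we get {x}; from Q→λ we get {λ}. So FIRST(Q) = {λ, e, x}.
FIRST(R): from R→Q e Q we get {e, x}; from R→x Q e we get {x}. So FIRST(R) = {e, x}.
FOLLOW(Q) includes $ since Q is the start symbol.
FOLLOW(Q): in Q→e Q R Q (occurrence 1), Q is followed by R Q with FIRST {e, x}; in Q→e Q R Q (occurrence 2), the suffix after Q is empty (adds nothing new); in R→Q e Q (occurrence 1), Q is followed by e Q with FIRST {e}; in R→Q e Q (occurrence 2), the suffix after Q is empty, so FOLLOW(Q) ⊇ FOLLOW(R) = {$, e, x}; in R→x Q e, Q is followed by e with FIRST {e}. Thus FOLLOW(Q) = {$, e, x}.
FOLLOW(R): in Q→e Q R Q, R is followed by Q with FIRST {λ, e, x}; in Q→e Q R Q, the suffix after R is nullable, so FOLLOW(R) ⊇ FOLLOW(Q) = {$, e, x}. Thus FOLLOW(R) = {$, e, x}.
FOLLOW(U): in Q→U x U (occurrence 1), U is followed by x U with FIRST {x}; in Q→U x U (occurrence 2), the suffix after U is empty, so FOLLOW(U) ⊇ FOLLOW(Q) = {$, e, x}. Thus FOLLOW(U) = {$, e, x}.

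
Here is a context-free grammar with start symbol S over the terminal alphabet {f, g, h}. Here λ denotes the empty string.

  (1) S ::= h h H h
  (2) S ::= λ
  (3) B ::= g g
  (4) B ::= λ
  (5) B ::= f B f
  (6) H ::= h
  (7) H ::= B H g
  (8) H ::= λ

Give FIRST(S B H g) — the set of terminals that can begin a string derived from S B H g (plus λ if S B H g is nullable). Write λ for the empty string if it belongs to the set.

{f, g, h}

FIRST(S) = {λ, h}
FIRST(B) = {λ, f, g}
FIRST(H) = {λ, f, g, h}  (via B H g)
FIRST(S B H g): take FIRST of each symbol in turn, carrying on past any symbol whose FIRST contains λ; result {f, g, h}.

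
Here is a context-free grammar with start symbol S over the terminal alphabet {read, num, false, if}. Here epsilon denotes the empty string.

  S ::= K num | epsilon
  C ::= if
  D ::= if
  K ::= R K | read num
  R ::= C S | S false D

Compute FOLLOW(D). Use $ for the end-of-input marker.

{false, if, read}

FIRST(C) = {if}
FIRST(D) = {if}
FIRST(S) = {epsilon, false, if, read}  (via K num)
FIRST(R) = {false, if, read}  (via C S, S false D)
FIRST(K) = {false, if, read}  (via R K)
FOLLOW(S) includes $ since S is the start symbol.
FOLLOW(K): in S::=K num, K is followed by num with FIRST {num}; in K::=R K, the suffix after K is empty (adds nothing new). Thus FOLLOW(K) = {num}.
FOLLOW(R): in K::=R K, R is followed by K with FIRST {false, if, read}. Thus FOLLOW(R) = {false, if, read}.
FOLLOW(S): in R::=C S, the suffix after S is empty, so FOLLOW(S) ⊇ FOLLOW(R) = {false, if, read}; in R::=S false D, S is followed by false D with FIRST {false}. Thus FOLLOW(S) = {$, false, if, read}.
FOLLOW(C): in R::=C S, C is followed by S with FIRST {epsilon, false, if, read}; in R::=C S, the suffix after C is nullable, so FOLLOW(C) ⊇ FOLLOW(R) = {false, if, read}. Thus FOLLOW(C) = {false, if, read}.
FOLLOW(D): in R::=S false D, the suffix after D is empty, so FOLLOW(D) ⊇ FOLLOW(R) = {false, if, read}. Thus FOLLOW(D) = {false, if, read}.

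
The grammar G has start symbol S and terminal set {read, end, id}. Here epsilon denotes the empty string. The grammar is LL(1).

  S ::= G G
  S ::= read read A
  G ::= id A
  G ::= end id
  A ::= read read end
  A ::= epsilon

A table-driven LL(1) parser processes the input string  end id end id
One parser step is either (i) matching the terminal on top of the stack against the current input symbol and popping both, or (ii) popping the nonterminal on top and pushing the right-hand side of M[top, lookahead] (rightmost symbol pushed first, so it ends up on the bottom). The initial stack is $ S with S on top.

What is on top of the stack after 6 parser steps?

     Stack       Input            Action
  1  $ S         end id end id $  expand S ::= G G
  2  $ G G       end id end id $  expand G ::= end id
  3  $ G id end  end id end id $  match end
  4  $ G id      id end id $      match id
  5  $ G         end id $         expand G ::= end id
  6  $ id end    end id $         match end
Stack after step 6: $ id (top = id).

id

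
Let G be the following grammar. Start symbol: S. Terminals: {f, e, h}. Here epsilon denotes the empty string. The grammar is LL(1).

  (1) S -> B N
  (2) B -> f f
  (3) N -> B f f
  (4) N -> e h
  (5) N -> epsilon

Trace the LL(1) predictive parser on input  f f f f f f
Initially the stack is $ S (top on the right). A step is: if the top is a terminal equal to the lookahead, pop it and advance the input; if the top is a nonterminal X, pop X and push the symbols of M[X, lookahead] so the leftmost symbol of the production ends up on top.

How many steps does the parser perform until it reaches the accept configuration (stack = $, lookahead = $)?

10

      Stack      Input          Action
   1  $ S        f f f f f f $  expand S -> B N
   2  $ N B      f f f f f f $  expand B -> f f
   3  $ N f f    f f f f f f $  match f
   4  $ N f      f f f f f $    match f
   5  $ N        f f f f $      expand N -> B f f
   6  $ f f B    f f f f $      expand B -> f f
   7  $ f f f f  f f f f $      match f
   8  $ f f f    f f f $        match f
   9  $ f f      f f $          match f
  10  $ f        f $            match f
Accept reached after 10 steps.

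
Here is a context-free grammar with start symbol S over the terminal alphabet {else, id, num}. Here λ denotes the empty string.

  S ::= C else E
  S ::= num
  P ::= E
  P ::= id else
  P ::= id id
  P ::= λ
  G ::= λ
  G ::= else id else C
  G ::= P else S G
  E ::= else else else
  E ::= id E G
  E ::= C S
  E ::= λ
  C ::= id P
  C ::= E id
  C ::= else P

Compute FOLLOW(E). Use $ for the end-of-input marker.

FIRST(S) = {else, id, num}  (via C else E)
FIRST(P) = {λ, else, id}  (via E)
FIRST(G) = {λ, else, id}  (via P else S G)
FIRST(E) = {λ, else, id}  (via C S)
FIRST(C) = {else, id}  (via E id)
FOLLOW(S) includes $ since S is the start symbol.
FOLLOW(S): in G::=P else S G, S is followed by G with FIRST {λ, else, id}; in G::=P else S G, the suffix after S is nullable, so FOLLOW(S) ⊇ FOLLOW(G) = {$, else, id, num}; in E::=C S, the suffix after S is empty, so FOLLOW(S) ⊇ FOLLOW(E) = {$, else, id, num}. Thus FOLLOW(S) = {$, else, id, num}.
FOLLOW(P): in G::=P else S G, P is followed by else S G with FIRST {else}; in C::=id P, the suffix after P is empty, so FOLLOW(P) ⊇ FOLLOW(C) = {$, else, id, num}; in C::=else P, the suffix after P is empty, so FOLLOW(P) ⊇ FOLLOW(C) = {$, else, id, num}. Thus FOLLOW(P) = {$, else, id, num}.
FOLLOW(E): in S::=C else E, the suffix after E is empty, so FOLLOW(E) ⊇ FOLLOW(S) = {$, else, id, num}; in P::=E, the suffix after E is empty, so FOLLOW(E) ⊇ FOLLOW(P) = {$, else, id, num}; in E::=id E G, E is followed by G with FIRST {λ, else, id}; in E::=id E G, the suffix after E is nullable (adds nothing new); in C::=E id, E is followed by id with FIRST {id}. Thus FOLLOW(E) = {$, else, id, num}.
FOLLOW(G): in G::=P else S G, the suffix after G is empty (adds nothing new); in E::=id E G, the suffix after G is empty, so FOLLOW(G) ⊇ FOLLOW(E) = {$, else, id, num}. Thus FOLLOW(G) = {$, else, id, num}.
FOLLOW(C): in S::=C else E, C is followed by else E with FIRST {else}; in G::=else id else C, the suffix after C is empty, so FOLLOW(C) ⊇ FOLLOW(G) = {$, else, id, num}; in E::=C S, C is followed by S with FIRST {else, id, num}. Thus FOLLOW(C) = {$, else, id, num}.

{$, else, id, num}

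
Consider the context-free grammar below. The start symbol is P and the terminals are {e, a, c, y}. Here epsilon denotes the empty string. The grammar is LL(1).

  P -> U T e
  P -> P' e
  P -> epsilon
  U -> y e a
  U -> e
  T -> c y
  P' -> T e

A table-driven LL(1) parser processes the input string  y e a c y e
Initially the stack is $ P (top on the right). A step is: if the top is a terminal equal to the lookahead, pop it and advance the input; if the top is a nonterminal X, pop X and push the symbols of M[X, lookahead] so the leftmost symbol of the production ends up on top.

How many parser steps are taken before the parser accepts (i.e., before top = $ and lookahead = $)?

step 1: stack=$ P  input=y e a c y e $  — expand P -> U T e
step 2: stack=$ e T U  input=y e a c y e $  — expand U -> y e a
step 3: stack=$ e T a e y  input=y e a c y e $  — match y
step 4: stack=$ e T a e  input=e a c y e $  — match e
step 5: stack=$ e T a  input=a c y e $  — match a
step 6: stack=$ e T  input=c y e $  — expand T -> c y
step 7: stack=$ e y c  input=c y e $  — match c
step 8: stack=$ e y  input=y e $  — match y
step 9: stack=$ e  input=e $  — match e
Accept reached after 9 steps.

9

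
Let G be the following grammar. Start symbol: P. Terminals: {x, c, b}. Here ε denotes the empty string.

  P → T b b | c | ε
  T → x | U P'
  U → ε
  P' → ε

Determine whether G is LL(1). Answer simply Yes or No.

Yes

FIRST(P) = {ε, b, c, x}
FIRST(T) = {ε, x}
FIRST(U) = {ε}
FIRST(P') = {ε}
FOLLOW(P) = {$}
FOLLOW(T) = {b}
FOLLOW(U) = {b}
FOLLOW(P') = {b}
Each cell of M receives at most one production.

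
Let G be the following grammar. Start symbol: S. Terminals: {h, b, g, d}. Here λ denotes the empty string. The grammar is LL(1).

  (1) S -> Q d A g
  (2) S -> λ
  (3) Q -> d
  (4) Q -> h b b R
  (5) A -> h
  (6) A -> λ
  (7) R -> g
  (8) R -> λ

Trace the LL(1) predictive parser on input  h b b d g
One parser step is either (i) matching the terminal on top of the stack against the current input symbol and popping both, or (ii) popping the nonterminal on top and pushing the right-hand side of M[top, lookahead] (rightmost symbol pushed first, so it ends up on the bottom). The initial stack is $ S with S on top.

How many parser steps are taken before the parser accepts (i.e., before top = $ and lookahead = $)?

9

step 1: stack=$ S  input=h b b d g $  — expand S -> Q d A g
step 2: stack=$ g A d Q  input=h b b d g $  — expand Q -> h b b R
step 3: stack=$ g A d R b b h  input=h b b d g $  — match h
step 4: stack=$ g A d R b b  input=b b d g $  — match b
step 5: stack=$ g A d R b  input=b d g $  — match b
step 6: stack=$ g A d R  input=d g $  — expand R -> λ
step 7: stack=$ g A d  input=d g $  — match d
step 8: stack=$ g A  input=g $  — expand A -> λ
step 9: stack=$ g  input=g $  — match g
Accept reached after 9 steps.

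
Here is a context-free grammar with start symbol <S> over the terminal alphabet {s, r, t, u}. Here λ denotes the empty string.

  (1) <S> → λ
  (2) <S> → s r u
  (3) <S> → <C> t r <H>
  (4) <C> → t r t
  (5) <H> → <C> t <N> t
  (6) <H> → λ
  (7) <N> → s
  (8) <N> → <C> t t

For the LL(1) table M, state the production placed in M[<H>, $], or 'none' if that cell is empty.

FIRST(<C>): from <C>→t r t we get {t}. So FIRST(<C>) = {t}.
FIRST(<S>): from <S>→λ we get {λ}; from <S>→s r u we get {s}; from <S>→<C> t r <H> we get {t}. So FIRST(<S>) = {λ, s, t}.
FIRST(<H>): from <H>→<C> t <N> t we get {t}; from <H>→λ we get {λ}. So FIRST(<H>) = {λ, t}.
FIRST(<N>): from <N>→s we get {s}; from <N>→<C> t t we get {t}. So FIRST(<N>) = {s, t}.
FOLLOW(<S>) includes $ since <S> is the start symbol.
FOLLOW(<S>): <S> appears on no right-hand side. Thus FOLLOW(<S>) = {$}.
FOLLOW(<H>): in <S>→<C> t r <H>, the suffix after <H> is empty, so FOLLOW(<H>) ⊇ FOLLOW(<S>) = {$}. Thus FOLLOW(<H>) = {$}.
For <H> → <C> t <N> t: FIRST(<C> t <N> t) = {t}, so it goes in M[<H>, t] for t ∈ {t}.
For <H> → λ: FIRST(λ) = {λ}, so it goes in M[<H>, t] for t ∈ {}; since λ ∈ FIRST, also for every t ∈ FOLLOW(<H>) = {$}.

<H> → λ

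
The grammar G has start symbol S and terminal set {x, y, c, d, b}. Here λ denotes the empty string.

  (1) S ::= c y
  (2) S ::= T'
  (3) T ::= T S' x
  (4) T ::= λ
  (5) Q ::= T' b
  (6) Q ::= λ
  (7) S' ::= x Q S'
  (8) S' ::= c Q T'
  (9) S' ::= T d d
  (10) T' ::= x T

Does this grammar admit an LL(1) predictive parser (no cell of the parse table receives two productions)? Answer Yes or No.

No

FIRST(S) = {c, x}
FIRST(T) = {λ, c, d, x}
FIRST(Q) = {λ, x}
FIRST(S') = {c, d, x}
FIRST(T') = {x}
FOLLOW(S) = {$}
FOLLOW(T) = {$, b, c, d, x}
FOLLOW(Q) = {c, d, x}
FOLLOW(S') = {x}
FOLLOW(T') = {$, b, x}
Cell M[Q, x] receives both Q ::= T' b and Q ::= λ — the grammar is not LL(1).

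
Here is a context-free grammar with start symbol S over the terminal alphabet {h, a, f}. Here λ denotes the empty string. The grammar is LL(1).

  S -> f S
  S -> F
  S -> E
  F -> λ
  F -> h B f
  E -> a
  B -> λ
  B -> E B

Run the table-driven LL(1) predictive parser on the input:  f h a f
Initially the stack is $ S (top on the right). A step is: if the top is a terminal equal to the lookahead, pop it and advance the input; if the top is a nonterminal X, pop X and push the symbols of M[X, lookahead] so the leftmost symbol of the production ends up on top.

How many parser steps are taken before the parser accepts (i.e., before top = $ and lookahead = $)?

10

step 1: stack=$ S  input=f h a f $  — expand S -> f S
step 2: stack=$ S f  input=f h a f $  — match f
step 3: stack=$ S  input=h a f $  — expand S -> F
step 4: stack=$ F  input=h a f $  — expand F -> h B f
step 5: stack=$ f B h  input=h a f $  — match h
step 6: stack=$ f B  input=a f $  — expand B -> E B
step 7: stack=$ f B E  input=a f $  — expand E -> a
step 8: stack=$ f B a  input=a f $  — match a
step 9: stack=$ f B  input=f $  — expand B -> λ
step 10: stack=$ f  input=f $  — match f
Accept reached after 10 steps.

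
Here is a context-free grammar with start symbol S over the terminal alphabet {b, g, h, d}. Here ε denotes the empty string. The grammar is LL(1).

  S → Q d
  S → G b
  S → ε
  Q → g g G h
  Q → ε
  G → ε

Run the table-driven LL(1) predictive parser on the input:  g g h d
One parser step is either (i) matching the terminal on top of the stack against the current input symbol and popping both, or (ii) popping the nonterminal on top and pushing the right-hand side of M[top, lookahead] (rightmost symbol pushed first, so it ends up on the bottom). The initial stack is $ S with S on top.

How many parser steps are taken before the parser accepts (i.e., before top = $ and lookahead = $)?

     Stack        Input      Action
  1  $ S          g g h d $  expand S → Q d
  2  $ d Q        g g h d $  expand Q → g g G h
  3  $ d h G g g  g g h d $  match g
  4  $ d h G g    g h d $    match g
  5  $ d h G      h d $      expand G → ε
  6  $ d h        h d $      match h
  7  $ d          d $        match d
Accept reached after 7 steps.

7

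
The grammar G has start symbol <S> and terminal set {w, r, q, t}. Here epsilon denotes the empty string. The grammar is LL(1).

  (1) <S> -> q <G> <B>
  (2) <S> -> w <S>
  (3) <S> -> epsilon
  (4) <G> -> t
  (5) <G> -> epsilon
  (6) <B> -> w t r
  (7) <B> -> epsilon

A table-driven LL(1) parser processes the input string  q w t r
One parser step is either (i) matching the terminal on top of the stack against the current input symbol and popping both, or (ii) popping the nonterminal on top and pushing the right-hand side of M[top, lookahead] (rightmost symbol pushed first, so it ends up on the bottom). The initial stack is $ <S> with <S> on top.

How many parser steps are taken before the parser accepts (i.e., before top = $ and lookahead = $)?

7

step 1: stack=$ <S>  input=q w t r $  — expand <S> -> q <G> <B>
step 2: stack=$ <B> <G> q  input=q w t r $  — match q
step 3: stack=$ <B> <G>  input=w t r $  — expand <G> -> epsilon
step 4: stack=$ <B>  input=w t r $  — expand <B> -> w t r
step 5: stack=$ r t w  input=w t r $  — match w
step 6: stack=$ r t  input=t r $  — match t
step 7: stack=$ r  input=r $  — match r
Accept reached after 7 steps.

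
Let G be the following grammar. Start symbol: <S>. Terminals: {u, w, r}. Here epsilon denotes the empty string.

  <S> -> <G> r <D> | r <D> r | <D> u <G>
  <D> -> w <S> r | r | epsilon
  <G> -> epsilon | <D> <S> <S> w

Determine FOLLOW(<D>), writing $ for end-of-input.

FIRST(<D>) = {epsilon, r, w}
FIRST(<S>) = {r, u, w}  (via <G> r <D>, <D> u <G>)
FIRST(<G>) = {epsilon, r, u, w}  (via <D> <S> <S> w)
FOLLOW(<S>) includes $ since <S> is the start symbol.
FOLLOW(<S>): in <D>->w <S> r, <S> is followed by r with FIRST {r}; in <G>-><D> <S> <S> w (occurrence 1), <S> is followed by <S> w with FIRST {r, u, w}; in <G>-><D> <S> <S> w (occurrence 2), <S> is followed by w with FIRST {w}. Thus FOLLOW(<S>) = {$, r, u, w}.
FOLLOW(<D>): in <S>-><G> r <D>, the suffix after <D> is empty, so FOLLOW(<D>) ⊇ FOLLOW(<S>) = {$, r, u, w}; in <S>->r <D> r, <D> is followed by r with FIRST {r}; in <S>-><D> u <G>, <D> is followed by u <G> with FIRST {u}; in <G>-><D> <S> <S> w, <D> is followed by <S> <S> w with FIRST {r, u, w}. Thus FOLLOW(<D>) = {$, r, u, w}.
FOLLOW(<G>): in <S>-><G> r <D>, <G> is followed by r <D> with FIRST {r}; in <S>-><D> u <G>, the suffix after <G> is empty, so FOLLOW(<G>) ⊇ FOLLOW(<S>) = {$, r, u, w}. Thus FOLLOW(<G>) = {$, r, u, w}.

{$, r, u, w}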